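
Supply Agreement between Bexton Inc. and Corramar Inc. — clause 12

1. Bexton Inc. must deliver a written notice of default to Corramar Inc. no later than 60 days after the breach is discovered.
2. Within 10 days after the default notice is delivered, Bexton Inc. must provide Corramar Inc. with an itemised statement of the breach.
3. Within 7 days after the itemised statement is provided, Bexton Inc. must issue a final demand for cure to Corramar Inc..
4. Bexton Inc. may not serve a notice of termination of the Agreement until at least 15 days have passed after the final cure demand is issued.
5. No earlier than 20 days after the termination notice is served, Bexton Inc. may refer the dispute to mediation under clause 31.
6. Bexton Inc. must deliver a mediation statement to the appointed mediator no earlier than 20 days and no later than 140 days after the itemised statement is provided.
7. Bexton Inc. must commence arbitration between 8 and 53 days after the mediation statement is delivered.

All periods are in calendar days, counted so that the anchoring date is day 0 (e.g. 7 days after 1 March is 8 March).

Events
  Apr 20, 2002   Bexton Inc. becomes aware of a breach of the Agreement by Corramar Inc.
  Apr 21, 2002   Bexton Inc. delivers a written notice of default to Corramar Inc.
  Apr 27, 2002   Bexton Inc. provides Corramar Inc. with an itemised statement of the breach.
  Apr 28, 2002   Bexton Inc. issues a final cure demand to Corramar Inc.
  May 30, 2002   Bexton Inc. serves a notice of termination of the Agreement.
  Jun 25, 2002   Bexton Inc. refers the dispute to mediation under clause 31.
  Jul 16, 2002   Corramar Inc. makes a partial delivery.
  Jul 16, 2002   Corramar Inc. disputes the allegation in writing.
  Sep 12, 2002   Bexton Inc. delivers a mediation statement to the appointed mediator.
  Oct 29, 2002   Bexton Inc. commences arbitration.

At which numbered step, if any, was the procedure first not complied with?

None — every step was satisfied

Step 1: 60 days after Apr 20, 2002 (when the breach is discovered) is Jun 19, 2002; completed Apr 21, 2002, before the deadline.
Step 2: 10 days after Apr 21, 2002 (when the default notice is delivered) is May 1, 2002; completed Apr 27, 2002, before the deadline.
Step 3: 7 days after Apr 27, 2002 (when the itemised statement is provided) is May 4, 2002; Apr 28, 2002 is within that limit.
Step 4: the earliest permitted date is 15 days after Apr 28, 2002 (when the final cure demand is issued), i.e. May 13, 2002; May 30, 2002 is on or after that date.
Step 5: the earliest permitted date is 20 days after May 30, 2002 (when the termination notice is served), i.e. Jun 19, 2002; done Jun 25, 2002, after the minimum wait.
Step 6: the window is 20–140 days after Apr 27, 2002 (when the itemised statement is provided), so May 17, 2002 through Sep 14, 2002; done Sep 12, 2002, which is between those dates.
Step 7: the window is 8–53 days after Sep 12, 2002 (when the mediation statement is delivered), so Sep 20, 2002 through Nov 4, 2002; done Oct 29, 2002 — within the window.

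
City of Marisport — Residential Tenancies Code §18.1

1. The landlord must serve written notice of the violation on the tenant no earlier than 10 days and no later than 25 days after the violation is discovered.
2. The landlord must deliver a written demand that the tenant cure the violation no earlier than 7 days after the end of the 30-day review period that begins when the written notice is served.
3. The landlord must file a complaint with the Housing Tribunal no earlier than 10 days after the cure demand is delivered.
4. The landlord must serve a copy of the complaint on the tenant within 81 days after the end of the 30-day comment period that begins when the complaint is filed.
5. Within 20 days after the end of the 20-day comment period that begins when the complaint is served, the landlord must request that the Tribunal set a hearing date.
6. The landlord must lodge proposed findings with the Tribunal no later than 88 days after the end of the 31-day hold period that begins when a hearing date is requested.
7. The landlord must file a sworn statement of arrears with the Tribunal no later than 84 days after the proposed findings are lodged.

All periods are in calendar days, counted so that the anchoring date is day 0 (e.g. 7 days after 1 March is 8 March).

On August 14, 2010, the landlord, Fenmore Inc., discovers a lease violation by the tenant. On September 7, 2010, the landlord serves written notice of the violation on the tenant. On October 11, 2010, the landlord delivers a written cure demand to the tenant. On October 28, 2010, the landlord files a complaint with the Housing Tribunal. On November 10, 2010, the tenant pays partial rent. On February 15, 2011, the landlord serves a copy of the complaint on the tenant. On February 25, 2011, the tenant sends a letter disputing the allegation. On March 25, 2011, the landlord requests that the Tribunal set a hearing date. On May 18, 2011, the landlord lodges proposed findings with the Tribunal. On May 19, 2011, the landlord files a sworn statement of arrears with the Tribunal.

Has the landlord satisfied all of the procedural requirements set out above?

(1) the permitted window runs from August 14, 2010 + 10 = August 24, 2010 to August 14, 2010 + 25 = September 8, 2010; September 7, 2010 falls inside that range.
(2) permitted from October 7, 2010 + 7 days = October 14, 2010 onward; acted on October 11, 2010, 3 days prematurely.
Later steps need not be reached.

No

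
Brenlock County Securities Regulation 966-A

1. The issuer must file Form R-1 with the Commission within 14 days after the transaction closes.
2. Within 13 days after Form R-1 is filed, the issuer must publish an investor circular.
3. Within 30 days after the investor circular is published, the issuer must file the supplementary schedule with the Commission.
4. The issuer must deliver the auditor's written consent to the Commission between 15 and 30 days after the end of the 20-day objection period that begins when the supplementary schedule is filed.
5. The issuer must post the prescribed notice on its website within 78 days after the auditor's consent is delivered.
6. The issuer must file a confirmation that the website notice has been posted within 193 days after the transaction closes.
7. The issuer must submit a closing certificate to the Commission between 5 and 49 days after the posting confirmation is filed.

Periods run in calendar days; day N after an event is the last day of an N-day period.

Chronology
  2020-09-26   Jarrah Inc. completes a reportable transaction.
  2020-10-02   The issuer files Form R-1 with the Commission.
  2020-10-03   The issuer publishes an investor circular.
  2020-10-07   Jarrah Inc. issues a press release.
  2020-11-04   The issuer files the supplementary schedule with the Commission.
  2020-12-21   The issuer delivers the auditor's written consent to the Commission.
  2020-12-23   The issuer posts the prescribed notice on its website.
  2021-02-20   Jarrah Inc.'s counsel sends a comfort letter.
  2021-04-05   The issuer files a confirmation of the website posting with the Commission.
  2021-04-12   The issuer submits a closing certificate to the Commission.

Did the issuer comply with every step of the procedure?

No

Step 1 — counting 14 days from 2020-09-26 (when the transaction closes) gives a deadline of 2020-10-10; completed 2020-10-02, before the deadline.
Step 2 — counting 13 days from 2020-10-02 (when Form R-1 is filed) gives a deadline of 2020-10-15; completed 2020-10-03, before the deadline.
Step 3 — counting 30 days from 2020-10-03 (when the investor circular is published) gives a deadline of 2020-11-02; 2020-11-04 misses that deadline by 2 days.
Later steps need not be reached.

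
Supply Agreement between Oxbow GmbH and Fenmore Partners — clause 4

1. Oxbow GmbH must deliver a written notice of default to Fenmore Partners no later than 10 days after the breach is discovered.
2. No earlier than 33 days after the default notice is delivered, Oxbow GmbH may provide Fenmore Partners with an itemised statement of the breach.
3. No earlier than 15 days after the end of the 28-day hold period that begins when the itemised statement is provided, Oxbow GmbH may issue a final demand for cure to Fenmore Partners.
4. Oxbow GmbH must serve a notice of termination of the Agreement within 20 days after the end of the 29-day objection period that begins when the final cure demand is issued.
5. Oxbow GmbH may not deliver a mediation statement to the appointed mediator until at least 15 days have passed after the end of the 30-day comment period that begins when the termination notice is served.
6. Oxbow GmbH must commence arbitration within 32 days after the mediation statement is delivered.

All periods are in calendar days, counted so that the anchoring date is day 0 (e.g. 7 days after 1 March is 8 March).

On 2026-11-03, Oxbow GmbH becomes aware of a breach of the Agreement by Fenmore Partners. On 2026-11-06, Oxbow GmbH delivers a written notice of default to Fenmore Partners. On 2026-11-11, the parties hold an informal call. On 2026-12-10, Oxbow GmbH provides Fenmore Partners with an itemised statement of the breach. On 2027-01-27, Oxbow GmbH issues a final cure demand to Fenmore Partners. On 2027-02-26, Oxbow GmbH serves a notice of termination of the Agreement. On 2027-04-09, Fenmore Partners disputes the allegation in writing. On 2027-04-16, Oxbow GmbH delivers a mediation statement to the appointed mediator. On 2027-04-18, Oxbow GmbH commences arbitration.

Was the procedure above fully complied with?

Step 1: 10 days after 2026-11-03 (when the breach is discovered) is 2026-11-13; done 2026-11-06 — timely.
Step 2: the earliest permitted date is 33 days after 2026-11-06 (when the default notice is delivered), i.e. 2026-12-09; done 2026-12-10 — permitted.
Step 3: the earliest permitted date is 15 days after 2027-01-07 (end of the 28-day hold period, which began when the itemised statement is provided on 2026-12-10), i.e. 2027-01-22; done 2027-01-27 — permitted.
Step 4: 20 days after 2027-02-25 (end of the 29-day objection period, which began when the final cure demand is issued on 2027-01-27) is 2027-03-17; 2027-02-26 is within that limit.
Step 5: the earliest permitted date is 15 days after 2027-03-28 (end of the 30-day comment period, which began when the termination notice is served on 2027-02-26), i.e. 2027-04-12; done 2027-04-16 — permitted.
Step 6: 32 days after 2027-04-16 (when the mediation statement is delivered) is 2027-05-18; completed 2027-04-18, before the deadline.

Yes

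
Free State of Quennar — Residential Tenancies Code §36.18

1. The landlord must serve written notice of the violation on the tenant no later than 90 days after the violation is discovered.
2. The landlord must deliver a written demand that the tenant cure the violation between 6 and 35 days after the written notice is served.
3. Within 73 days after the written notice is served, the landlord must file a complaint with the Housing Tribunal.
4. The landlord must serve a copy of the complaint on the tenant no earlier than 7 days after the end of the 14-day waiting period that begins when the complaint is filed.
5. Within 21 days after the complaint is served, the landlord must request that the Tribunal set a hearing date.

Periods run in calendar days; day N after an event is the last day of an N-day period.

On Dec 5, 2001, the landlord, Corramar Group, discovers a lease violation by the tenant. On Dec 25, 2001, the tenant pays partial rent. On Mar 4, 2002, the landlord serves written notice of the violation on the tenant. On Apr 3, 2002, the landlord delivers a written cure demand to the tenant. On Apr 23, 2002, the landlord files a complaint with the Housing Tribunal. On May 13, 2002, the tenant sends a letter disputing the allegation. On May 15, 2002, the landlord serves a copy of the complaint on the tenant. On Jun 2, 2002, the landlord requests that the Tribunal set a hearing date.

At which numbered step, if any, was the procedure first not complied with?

None — every step was satisfied

(1) due by Dec 5, 2001 + 90 days = Mar 5, 2002; done Mar 4, 2002 — timely.
(2) the permitted window runs from Mar 4, 2002 + 6 = Mar 10, 2002 to Mar 4, 2002 + 35 = Apr 8, 2002; done Apr 3, 2002, which is between those dates.
(3) due by Mar 4, 2002 + 73 days = May 16, 2002; Apr 23, 2002 is within that limit.
(4) permitted from May 7, 2002 + 7 days = May 14, 2002 onward; done May 15, 2002 — permitted.
(5) due by May 15, 2002 + 21 days = Jun 5, 2002; done Jun 2, 2002 — timely.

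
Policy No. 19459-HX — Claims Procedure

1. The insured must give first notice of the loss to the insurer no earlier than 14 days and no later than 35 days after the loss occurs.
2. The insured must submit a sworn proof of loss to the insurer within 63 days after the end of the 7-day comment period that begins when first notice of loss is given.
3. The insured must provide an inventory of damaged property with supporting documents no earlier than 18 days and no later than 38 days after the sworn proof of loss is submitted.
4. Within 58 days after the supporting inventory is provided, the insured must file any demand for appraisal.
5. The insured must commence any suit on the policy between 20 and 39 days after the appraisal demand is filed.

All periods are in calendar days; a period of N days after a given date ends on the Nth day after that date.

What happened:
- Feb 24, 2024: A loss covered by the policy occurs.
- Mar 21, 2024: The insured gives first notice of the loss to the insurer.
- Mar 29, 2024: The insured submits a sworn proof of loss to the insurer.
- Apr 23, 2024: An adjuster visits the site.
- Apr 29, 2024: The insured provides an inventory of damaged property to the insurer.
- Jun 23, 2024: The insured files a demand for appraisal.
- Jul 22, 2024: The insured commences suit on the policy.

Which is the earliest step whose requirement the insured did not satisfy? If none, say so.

None — every step was satisfied

Step 1: the window is 14–35 days after Feb 24, 2024 (when the loss occurs), so Mar 9, 2024 through Mar 30, 2024; done Mar 21, 2024, which is between those dates.
Step 2: 63 days after Mar 28, 2024 (end of the 7-day comment period, which began when first notice of loss is given on Mar 21, 2024) is May 30, 2024; Mar 29, 2024 is within that limit.
Step 3: the window is 18–38 days after Mar 29, 2024 (when the sworn proof of loss is submitted), so Apr 16, 2024 through May 6, 2024; done Apr 29, 2024 — within the window.
Step 4: 58 days after Apr 29, 2024 (when the supporting inventory is provided) is Jun 26, 2024; completed Jun 23, 2024, before the deadline.
Step 5: the window is 20–39 days after Jun 23, 2024 (when the appraisal demand is filed), so Jul 13, 2024 through Aug 1, 2024; done Jul 22, 2024 — within the window.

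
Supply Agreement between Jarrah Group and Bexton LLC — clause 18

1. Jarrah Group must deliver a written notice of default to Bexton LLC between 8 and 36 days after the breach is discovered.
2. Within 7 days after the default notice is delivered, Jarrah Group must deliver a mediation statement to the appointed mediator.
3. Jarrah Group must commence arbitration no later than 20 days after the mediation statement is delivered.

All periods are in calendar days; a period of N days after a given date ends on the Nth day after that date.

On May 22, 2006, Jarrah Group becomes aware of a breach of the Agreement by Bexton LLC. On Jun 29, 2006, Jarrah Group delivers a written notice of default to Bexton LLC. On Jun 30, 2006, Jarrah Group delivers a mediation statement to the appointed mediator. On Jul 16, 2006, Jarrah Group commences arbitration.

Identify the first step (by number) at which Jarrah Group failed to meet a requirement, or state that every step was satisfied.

Step 1: the window is 8–36 days after May 22, 2006 (when the breach is discovered), so May 30, 2006 through Jun 27, 2006; Jun 29, 2006 is 2 days past the end of the window.
No need to go further; step 1 was not satisfied.

Step 1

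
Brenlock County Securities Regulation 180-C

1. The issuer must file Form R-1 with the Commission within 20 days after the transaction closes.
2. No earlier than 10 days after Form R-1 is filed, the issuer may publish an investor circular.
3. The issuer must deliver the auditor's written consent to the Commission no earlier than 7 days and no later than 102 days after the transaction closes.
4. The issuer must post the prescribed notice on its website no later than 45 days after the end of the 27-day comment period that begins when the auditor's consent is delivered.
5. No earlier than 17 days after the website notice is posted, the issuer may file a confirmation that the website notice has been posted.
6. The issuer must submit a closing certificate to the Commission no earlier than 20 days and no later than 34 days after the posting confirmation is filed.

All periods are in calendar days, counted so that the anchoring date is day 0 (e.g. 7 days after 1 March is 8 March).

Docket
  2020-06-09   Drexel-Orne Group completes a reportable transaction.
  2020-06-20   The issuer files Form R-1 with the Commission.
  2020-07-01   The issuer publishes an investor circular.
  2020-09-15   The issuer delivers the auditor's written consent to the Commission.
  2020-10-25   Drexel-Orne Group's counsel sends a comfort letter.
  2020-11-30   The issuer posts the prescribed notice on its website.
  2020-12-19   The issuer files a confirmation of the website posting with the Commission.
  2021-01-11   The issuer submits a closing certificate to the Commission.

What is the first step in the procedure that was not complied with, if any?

Step 4

Step 1 — counting 20 days from 2020-06-09 (when the transaction closes) gives a deadline of 2020-06-29; completed 2020-06-20, before the deadline.
Step 2 — must wait 10 days from 2020-06-20 (when Form R-1 is filed), so not before 2020-06-30; done 2020-07-01 — permitted.
Step 3 — 7 and 102 days from 2020-06-09 (when the transaction closes) are 2020-06-16 and 2020-09-19 respectively; done 2020-09-15, which is between those dates.
Step 4 — counting 45 days from 2020-10-12 (end of the 27-day comment period, which began when the auditor's consent is delivered on 2020-09-15) gives a deadline of 2020-11-26; done 2020-11-30 — 4 days late.
No need to go further; step 4 was not satisfied.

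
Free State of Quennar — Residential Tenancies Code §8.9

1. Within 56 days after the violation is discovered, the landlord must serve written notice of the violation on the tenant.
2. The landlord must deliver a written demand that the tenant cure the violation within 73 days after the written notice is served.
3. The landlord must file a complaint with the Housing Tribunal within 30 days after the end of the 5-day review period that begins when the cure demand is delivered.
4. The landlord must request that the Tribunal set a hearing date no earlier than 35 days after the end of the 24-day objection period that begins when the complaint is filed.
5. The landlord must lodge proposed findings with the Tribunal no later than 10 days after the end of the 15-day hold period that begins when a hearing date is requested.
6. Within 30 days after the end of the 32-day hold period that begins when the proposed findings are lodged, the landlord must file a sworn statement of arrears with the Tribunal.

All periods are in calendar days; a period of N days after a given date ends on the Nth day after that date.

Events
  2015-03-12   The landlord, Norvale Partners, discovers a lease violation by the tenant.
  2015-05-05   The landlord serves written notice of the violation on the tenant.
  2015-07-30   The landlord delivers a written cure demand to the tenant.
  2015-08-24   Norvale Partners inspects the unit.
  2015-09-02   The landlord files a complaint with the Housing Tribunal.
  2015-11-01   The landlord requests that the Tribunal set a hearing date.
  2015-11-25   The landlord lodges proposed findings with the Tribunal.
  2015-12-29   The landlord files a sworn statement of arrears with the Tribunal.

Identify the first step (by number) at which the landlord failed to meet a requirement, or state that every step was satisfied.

(1) due by 2015-03-12 + 56 days = 2015-05-07; done 2015-05-05 — timely.
(2) due by 2015-05-05 + 73 days = 2015-07-17; 2015-07-30 misses that deadline by 13 days.
Later steps need not be reached.

Step 2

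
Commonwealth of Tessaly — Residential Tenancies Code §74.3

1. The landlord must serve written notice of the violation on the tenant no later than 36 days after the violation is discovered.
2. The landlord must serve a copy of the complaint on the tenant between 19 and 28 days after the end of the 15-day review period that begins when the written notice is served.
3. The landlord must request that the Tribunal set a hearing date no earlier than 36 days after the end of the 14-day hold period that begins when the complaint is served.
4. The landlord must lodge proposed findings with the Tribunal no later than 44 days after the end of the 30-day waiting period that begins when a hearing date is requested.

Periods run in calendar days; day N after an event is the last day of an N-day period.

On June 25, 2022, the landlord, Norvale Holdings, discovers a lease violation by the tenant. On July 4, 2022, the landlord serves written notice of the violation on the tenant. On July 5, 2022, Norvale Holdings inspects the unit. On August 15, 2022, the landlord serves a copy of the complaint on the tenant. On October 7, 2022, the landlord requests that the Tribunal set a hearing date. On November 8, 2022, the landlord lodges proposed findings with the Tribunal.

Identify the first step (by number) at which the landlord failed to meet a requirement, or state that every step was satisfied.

Step 1 — counting 36 days from June 25, 2022 (when the violation is discovered) gives a deadline of July 31, 2022; done July 4, 2022 — timely.
Step 2 — 19 and 28 days from July 19, 2022 (end of the 15-day review period, which began when the written notice is served on July 4, 2022) are August 7, 2022 and August 16, 2022 respectively; done August 15, 2022, which is between those dates.
Step 3 — must wait 36 days from August 29, 2022 (end of the 14-day hold period, which began when the complaint is served on August 15, 2022), so not before October 4, 2022; October 7, 2022 is on or after that date.
Step 4 — counting 44 days from November 6, 2022 (end of the 30-day waiting period, which began when a hearing date is requested on October 7, 2022) gives a deadline of December 20, 2022; November 8, 2022 is within that limit.

None — every step was satisfied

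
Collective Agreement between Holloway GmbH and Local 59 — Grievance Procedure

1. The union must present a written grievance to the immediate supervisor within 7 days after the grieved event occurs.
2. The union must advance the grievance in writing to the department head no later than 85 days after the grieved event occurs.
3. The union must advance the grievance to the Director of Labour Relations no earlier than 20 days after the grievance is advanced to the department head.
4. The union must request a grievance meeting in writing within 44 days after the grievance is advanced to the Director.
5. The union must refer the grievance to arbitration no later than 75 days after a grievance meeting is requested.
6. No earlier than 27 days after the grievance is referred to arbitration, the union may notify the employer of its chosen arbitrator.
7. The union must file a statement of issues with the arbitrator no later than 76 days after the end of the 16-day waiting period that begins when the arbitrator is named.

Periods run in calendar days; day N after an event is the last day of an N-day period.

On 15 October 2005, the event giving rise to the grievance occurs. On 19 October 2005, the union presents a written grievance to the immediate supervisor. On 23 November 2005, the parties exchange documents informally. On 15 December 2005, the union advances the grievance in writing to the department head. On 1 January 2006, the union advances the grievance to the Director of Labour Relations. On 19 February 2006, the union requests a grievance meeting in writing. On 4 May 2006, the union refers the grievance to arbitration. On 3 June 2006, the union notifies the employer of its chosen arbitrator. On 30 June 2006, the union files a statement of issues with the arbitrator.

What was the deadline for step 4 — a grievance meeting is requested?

14 February 2006

Step 4 runs from 1 January 2006, when the grievance is advanced to the Director. 44 days after 1 January 2006 is 14 February 2006.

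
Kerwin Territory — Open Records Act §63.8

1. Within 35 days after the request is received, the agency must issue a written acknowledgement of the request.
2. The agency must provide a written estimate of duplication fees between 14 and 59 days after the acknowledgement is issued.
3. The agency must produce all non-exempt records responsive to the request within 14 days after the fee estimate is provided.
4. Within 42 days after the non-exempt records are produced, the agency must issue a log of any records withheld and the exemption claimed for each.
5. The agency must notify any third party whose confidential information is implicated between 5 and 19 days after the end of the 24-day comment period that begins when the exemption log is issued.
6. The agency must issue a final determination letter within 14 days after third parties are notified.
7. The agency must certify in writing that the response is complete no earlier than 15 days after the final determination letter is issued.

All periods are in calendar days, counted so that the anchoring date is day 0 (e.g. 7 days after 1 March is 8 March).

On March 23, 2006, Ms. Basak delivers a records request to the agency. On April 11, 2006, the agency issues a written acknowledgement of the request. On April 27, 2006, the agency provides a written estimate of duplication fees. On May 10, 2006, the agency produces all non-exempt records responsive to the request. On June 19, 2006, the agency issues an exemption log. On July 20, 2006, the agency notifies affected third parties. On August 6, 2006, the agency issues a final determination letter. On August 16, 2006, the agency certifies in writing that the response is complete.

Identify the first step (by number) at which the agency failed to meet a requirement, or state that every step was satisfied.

Step 6

Step 1: 35 days after March 23, 2006 (when the request is received) is April 27, 2006; done April 11, 2006 — timely.
Step 2: the window is 14–59 days after April 11, 2006 (when the acknowledgement is issued), so April 25, 2006 through June 9, 2006; done April 27, 2006, which is between those dates.
Step 3: 14 days after April 27, 2006 (when the fee estimate is provided) is May 11, 2006; May 10, 2006 is within that limit.
Step 4: 42 days after May 10, 2006 (when the non-exempt records are produced) is June 21, 2006; done June 19, 2006 — timely.
Step 5: the window is 5–19 days after July 13, 2006 (end of the 24-day comment period, which began when the exemption log is issued on June 19, 2006), so July 18, 2006 through August 1, 2006; done July 20, 2006 — within the window.
Step 6: 14 days after July 20, 2006 (when third parties are notified) is August 3, 2006; not done until August 6, 2006, 3 days after the deadline.
No need to go further; step 6 was not satisfied.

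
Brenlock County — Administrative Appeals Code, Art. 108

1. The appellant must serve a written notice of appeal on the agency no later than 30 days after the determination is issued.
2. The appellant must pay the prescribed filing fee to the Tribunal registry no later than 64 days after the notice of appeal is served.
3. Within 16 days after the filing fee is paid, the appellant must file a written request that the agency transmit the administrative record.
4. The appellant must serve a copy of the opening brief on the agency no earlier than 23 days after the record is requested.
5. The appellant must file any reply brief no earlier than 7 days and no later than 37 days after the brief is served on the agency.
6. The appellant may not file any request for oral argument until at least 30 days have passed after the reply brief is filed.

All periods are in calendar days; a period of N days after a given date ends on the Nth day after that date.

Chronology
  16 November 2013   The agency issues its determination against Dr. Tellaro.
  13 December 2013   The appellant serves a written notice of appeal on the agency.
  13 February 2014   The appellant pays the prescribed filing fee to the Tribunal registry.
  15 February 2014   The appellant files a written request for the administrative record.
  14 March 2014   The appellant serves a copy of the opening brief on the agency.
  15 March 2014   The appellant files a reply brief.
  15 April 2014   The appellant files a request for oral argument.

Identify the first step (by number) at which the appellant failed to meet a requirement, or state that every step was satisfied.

Step 1 — counting 30 days from 16 November 2013 (when the determination is issued) gives a deadline of 16 December 2013; completed 13 December 2013, before the deadline.
Step 2 — counting 64 days from 13 December 2013 (when the notice of appeal is served) gives a deadline of 15 February 2014; done 13 February 2014 — timely.
Step 3 — counting 16 days from 13 February 2014 (when the filing fee is paid) gives a deadline of 1 March 2014; done 15 February 2014 — timely.
Step 4 — must wait 23 days from 15 February 2014 (when the record is requested), so not before 10 March 2014; done 14 March 2014 — permitted.
Step 5 — 7 and 37 days from 14 March 2014 (when the brief is served on the agency) are 21 March 2014 and 20 April 2014 respectively; done 15 March 2014 — 6 days before the window opened.

Step 5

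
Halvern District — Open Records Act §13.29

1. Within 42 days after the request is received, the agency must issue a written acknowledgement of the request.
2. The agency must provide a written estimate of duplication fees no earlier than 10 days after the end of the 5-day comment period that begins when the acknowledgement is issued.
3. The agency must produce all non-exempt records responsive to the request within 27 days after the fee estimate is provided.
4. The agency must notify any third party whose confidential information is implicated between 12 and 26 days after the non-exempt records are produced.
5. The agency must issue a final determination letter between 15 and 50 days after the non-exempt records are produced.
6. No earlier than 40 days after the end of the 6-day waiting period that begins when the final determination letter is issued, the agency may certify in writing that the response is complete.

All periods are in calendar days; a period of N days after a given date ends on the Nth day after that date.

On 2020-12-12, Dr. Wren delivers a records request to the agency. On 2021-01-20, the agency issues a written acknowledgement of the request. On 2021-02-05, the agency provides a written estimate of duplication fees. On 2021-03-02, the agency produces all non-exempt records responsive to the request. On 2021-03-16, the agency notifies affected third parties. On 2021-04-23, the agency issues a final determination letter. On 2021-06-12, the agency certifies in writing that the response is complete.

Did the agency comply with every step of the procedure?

Step 1 — counting 42 days from 2020-12-12 (when the request is received) gives a deadline of 2021-01-23; 2021-01-20 is within that limit.
Step 2 — must wait 10 days from 2021-01-25 (end of the 5-day comment period, which began when the acknowledgement is issued on 2021-01-20), so not before 2021-02-04; 2021-02-05 is on or after that date.
Step 3 — counting 27 days from 2021-02-05 (when the fee estimate is provided) gives a deadline of 2021-03-04; completed 2021-03-02, before the deadline.
Step 4 — 12 and 26 days from 2021-03-02 (when the non-exempt records are produced) are 2021-03-14 and 2021-03-28 respectively; done 2021-03-16, which is between those dates.
Step 5 — 15 and 50 days from 2021-03-02 (when the non-exempt records are produced) are 2021-03-17 and 2021-04-21 respectively; done 2021-04-23 — 2 days after the window closed.

No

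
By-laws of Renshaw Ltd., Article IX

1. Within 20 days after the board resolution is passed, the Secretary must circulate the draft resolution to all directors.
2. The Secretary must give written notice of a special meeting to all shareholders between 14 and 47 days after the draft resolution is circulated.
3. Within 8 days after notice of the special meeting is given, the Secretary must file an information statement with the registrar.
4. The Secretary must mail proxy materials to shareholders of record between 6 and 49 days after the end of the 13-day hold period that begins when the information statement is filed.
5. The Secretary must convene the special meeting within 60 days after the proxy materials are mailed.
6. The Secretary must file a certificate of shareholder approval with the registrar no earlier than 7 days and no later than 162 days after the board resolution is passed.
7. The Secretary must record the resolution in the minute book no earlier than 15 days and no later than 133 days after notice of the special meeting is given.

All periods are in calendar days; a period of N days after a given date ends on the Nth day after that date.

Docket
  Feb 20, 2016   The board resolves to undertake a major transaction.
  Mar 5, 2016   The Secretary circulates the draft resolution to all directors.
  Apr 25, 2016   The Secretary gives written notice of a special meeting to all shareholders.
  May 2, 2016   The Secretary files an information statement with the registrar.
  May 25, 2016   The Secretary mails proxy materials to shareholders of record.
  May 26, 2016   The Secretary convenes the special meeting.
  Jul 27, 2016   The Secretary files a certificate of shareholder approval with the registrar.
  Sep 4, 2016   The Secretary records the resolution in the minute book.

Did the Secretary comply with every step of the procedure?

Step 1 — counting 20 days from Feb 20, 2016 (when the board resolution is passed) gives a deadline of Mar 11, 2016; done Mar 5, 2016 — timely.
Step 2 — 14 and 47 days from Mar 5, 2016 (when the draft resolution is circulated) are Mar 19, 2016 and Apr 21, 2016 respectively; done Apr 25, 2016 — 4 days after the window closed.

No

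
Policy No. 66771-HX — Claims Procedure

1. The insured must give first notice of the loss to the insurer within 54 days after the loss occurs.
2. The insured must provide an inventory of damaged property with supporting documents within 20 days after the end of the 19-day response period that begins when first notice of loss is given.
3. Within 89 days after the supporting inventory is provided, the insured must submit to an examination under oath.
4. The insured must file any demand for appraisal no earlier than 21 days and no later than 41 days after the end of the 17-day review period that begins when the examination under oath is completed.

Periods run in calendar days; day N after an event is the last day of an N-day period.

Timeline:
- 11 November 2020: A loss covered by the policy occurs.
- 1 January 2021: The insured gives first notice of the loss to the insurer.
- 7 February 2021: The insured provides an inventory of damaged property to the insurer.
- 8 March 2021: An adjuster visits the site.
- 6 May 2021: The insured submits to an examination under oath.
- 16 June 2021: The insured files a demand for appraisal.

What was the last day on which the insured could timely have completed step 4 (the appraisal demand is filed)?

The examination under oath is completed on 6 May 2021; the 17-day review period therefore ends 23 May 2021, and step 4 runs from that date. The window is 21–41 days after 23 May 2021; it closes on 3 July 2021.

3 July 2021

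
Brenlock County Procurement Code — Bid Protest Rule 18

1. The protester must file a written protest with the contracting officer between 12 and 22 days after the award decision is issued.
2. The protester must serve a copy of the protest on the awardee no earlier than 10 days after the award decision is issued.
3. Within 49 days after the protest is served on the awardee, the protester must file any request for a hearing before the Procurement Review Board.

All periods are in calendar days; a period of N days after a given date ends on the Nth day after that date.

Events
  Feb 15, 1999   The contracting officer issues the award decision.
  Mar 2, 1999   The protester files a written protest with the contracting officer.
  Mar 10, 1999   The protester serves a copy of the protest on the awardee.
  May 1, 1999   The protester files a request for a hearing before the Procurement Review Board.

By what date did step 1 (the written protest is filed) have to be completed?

Mar 9, 1999

Step 1 runs from Feb 15, 1999, when the award decision is issued. The window is 12–22 days after Feb 15, 1999; it closes on Mar 9, 1999.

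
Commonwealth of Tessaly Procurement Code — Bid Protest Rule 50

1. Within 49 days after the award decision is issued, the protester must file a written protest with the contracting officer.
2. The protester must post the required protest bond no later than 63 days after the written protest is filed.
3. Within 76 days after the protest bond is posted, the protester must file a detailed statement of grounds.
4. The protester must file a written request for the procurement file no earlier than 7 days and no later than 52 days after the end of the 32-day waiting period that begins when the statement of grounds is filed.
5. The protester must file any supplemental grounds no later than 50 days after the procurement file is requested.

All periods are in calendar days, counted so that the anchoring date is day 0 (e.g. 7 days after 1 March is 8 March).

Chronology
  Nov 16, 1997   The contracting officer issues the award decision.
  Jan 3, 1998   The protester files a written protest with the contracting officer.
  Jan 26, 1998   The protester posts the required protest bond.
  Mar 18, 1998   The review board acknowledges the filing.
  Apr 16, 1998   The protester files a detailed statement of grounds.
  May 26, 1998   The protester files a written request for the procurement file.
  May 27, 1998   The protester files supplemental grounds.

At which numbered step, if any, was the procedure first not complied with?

Step 3

(1) due by Nov 16, 1997 + 49 days = Jan 4, 1998; Jan 3, 1998 is within that limit.
(2) due by Jan 3, 1998 + 63 days = Mar 7, 1998; completed Jan 26, 1998, before the deadline.
(3) due by Jan 26, 1998 + 76 days = Apr 12, 1998; not done until Apr 16, 1998, 4 days after the deadline.
No need to go further; step 3 was not satisfied.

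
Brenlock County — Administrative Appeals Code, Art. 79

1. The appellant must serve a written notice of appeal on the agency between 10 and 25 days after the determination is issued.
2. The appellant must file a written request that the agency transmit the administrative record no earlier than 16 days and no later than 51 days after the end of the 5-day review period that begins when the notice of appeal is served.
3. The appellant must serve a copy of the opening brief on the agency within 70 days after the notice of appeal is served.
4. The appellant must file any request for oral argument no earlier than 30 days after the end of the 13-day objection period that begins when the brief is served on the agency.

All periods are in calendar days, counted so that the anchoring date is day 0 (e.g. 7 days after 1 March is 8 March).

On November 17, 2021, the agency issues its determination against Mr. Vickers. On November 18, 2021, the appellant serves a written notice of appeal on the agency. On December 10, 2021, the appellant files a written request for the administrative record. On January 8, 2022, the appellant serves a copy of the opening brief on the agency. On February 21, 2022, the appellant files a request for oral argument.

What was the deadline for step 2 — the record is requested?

January 13, 2022

The notice of appeal is served on November 18, 2021; the 5-day review period therefore ends November 23, 2021, and step 2 runs from that date. The window is 16–51 days after November 23, 2021; it closes on January 13, 2022.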